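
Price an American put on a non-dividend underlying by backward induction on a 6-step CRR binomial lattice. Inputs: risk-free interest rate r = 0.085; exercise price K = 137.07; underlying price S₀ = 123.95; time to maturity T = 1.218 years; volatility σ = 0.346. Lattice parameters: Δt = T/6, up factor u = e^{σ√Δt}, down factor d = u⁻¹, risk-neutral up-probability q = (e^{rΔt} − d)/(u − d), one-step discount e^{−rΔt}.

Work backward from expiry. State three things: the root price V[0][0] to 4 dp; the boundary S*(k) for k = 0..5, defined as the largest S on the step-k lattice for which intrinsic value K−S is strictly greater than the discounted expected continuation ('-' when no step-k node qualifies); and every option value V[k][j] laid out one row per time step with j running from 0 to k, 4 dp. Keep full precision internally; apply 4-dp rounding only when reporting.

Δt=0.20300  u=1.16870  d=0.85565  q=0.51670  discount=0.98289
step 6 (expiry): payoffs max(K−S,0) = 88.4261 70.6293 46.3213 13.1200 0.0000 0.0000 0.0000
step 5: (k=5,j=0): S=56.8501, (K−S)⁺=80.2199, hold=77.8751 ⇒ V=80.2199 exercise | (k=5,j=1): S=77.6493, (K−S)⁺=59.4207, hold=57.0759 ⇒ V=59.4207 exercise | (k=5,j=2): S=106.0580, (K−S)⁺=31.0120, hold=28.6671 ⇒ V=31.0120 exercise | (k=5,j=3): S=144.8604, (K−S)⁺=0.0000, hold=6.2324 ⇒ V=6.2324 continue | (k=5,j=4): S=197.8590, (K−S)⁺=0.0000, hold=0.0000 ⇒ V=0.0000 continue | (k=5,j=5): S=270.2477, (K−S)⁺=0.0000, hold=0.0000 ⇒ V=0.0000 continue  boundary S*=106.0580
step 4: (k=4,j=0): S=66.4407, (K−S)⁺=70.6293, hold=68.2844 ⇒ V=70.6293 exercise | (k=4,j=1): S=90.7487, (K−S)⁺=46.3213, hold=43.9765 ⇒ V=46.3213 exercise | (k=4,j=2): S=123.9500, (K−S)⁺=13.1200, hold=17.8968 ⇒ V=17.8968 continue | (k=4,j=3): S=169.2983, (K−S)⁺=0.0000, hold=2.9606 ⇒ V=2.9606 continue | (k=4,j=4): S=231.2378, (K−S)⁺=0.0000, hold=0.0000 ⇒ V=0.0000 continue  boundary S*=90.7487
step 3: (k=3,j=0): S=77.6493, (K−S)⁺=59.4207, hold=57.0759 ⇒ V=59.4207 exercise | (k=3,j=1): S=106.0580, (K−S)⁺=31.0120, hold=31.0931 ⇒ V=31.0931 continue | (k=3,j=2): S=144.8604, (K−S)⁺=0.0000, hold=10.0051 ⇒ V=10.0051 continue | (k=3,j=3): S=197.8590, (K−S)⁺=0.0000, hold=1.4064 ⇒ V=1.4064 continue  boundary S*=77.6493
step 2: (k=2,j=0): S=90.7487, (K−S)⁺=46.3213, hold=44.0176 ⇒ V=46.3213 exercise | (k=2,j=1): S=123.9500, (K−S)⁺=13.1200, hold=19.8513 ⇒ V=19.8513 continue | (k=2,j=2): S=169.2983, (K−S)⁺=0.0000, hold=5.4669 ⇒ V=5.4669 continue  boundary S*=90.7487
step 1: (k=1,j=0): S=106.0580, (K−S)⁺=31.0120, hold=32.0857 ⇒ V=32.0857 continue | (k=1,j=1): S=144.8604, (K−S)⁺=0.0000, hold=12.2064 ⇒ V=12.2064 continue  boundary S*=-
step 0: (k=0,j=0): S=123.9500, (K−S)⁺=13.1200, hold=21.4409 ⇒ V=21.4409 continue  boundary S*=-

price = 21.4409
boundary = - - 90.7487 77.6493 90.7487 106.0580
tree:
21.4409
32.0857 12.2064
46.3213 19.8513 5.4669
59.4207 31.0931 10.0051 1.4064
70.6293 46.3213 17.8968 2.9606 0.0000
80.2199 59.4207 31.0120 6.2324 0.0000 0.0000
88.4261 70.6293 46.3213 13.1200 0.0000 0.0000 0.0000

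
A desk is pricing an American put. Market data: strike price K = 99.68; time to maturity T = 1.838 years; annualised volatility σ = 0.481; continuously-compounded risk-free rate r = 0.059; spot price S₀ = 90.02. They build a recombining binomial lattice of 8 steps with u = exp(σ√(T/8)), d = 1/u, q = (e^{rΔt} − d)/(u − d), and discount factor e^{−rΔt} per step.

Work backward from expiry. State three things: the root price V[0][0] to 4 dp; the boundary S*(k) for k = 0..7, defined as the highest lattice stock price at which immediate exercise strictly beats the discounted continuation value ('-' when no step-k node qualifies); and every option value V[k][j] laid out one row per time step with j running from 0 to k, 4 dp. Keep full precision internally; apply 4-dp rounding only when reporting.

Δt=0.22975, u=1.25930, d=0.79409, q=0.47195, disc=e^(-rΔt)=0.98654
k=8 terminal: V=max(K-S,0) → 85.4465 77.1081 63.8847 42.9148 9.6600 0.0000 0.0000 0.0000 0.0000
k=7: j=0 S=17.9242 intr=81.7558 cont=80.4137 V=81.7558[EX]; j=1 S=28.4248 intr=71.2552 cont=69.9131 V=71.2552[EX]; j=2 S=45.0769 intr=54.6031 cont=53.2610 V=54.6031[EX]; j=3 S=71.4843 intr=28.1957 cont=26.8536 V=28.1957[EX]; j=4 S=113.3620 intr=0.0000 cont=5.0323 V=5.0323[hold]; j=5 S=179.7729 intr=0.0000 cont=0.0000 V=0.0000[hold]; j=6 S=285.0893 intr=0.0000 cont=0.0000 V=0.0000[hold]; j=7 S=452.1032 intr=0.0000 cont=0.0000 V=0.0000[hold]  S*(7)=71.4843
k=6: j=0 S=22.5719 intr=77.1081 cont=75.7660 V=77.1081[EX]; j=1 S=35.7953 intr=63.8847 cont=62.5427 V=63.8847[EX]; j=2 S=56.7652 intr=42.9148 cont=41.5727 V=42.9148[EX]; j=3 S=90.0200 intr=9.6600 cont=17.0312 V=17.0312[hold]; j=4 S=142.7565 intr=0.0000 cont=2.6215 V=2.6215[hold]; j=5 S=226.3875 intr=0.0000 cont=0.0000 V=0.0000[hold]; j=6 S=359.0122 intr=0.0000 cont=0.0000 V=0.0000[hold]  S*(6)=56.7652
k=5: j=0 S=28.4248 intr=71.2552 cont=69.9131 V=71.2552[EX]; j=1 S=45.0769 intr=54.6031 cont=53.2610 V=54.6031[EX]; j=2 S=71.4843 intr=28.1957 cont=30.2857 V=30.2857[hold]; j=3 S=113.3620 intr=0.0000 cont=10.0928 V=10.0928[hold]; j=4 S=179.7729 intr=0.0000 cont=1.3656 V=1.3656[hold]; j=5 S=285.0893 intr=0.0000 cont=0.0000 V=0.0000[hold]  S*(5)=45.0769
k=4: j=0 S=35.7953 intr=63.8847 cont=62.5427 V=63.8847[EX]; j=1 S=56.7652 intr=42.9148 cont=42.5458 V=42.9148[EX]; j=2 S=90.0200 intr=9.6600 cont=20.4761 V=20.4761[hold]; j=3 S=142.7565 intr=0.0000 cont=5.8936 V=5.8936[hold]; j=4 S=226.3875 intr=0.0000 cont=0.7114 V=0.7114[hold]  S*(4)=56.7652
k=3: j=0 S=45.0769 intr=54.6031 cont=53.2610 V=54.6031[EX]; j=1 S=71.4843 intr=28.1957 cont=31.8896 V=31.8896[hold]; j=2 S=113.3620 intr=0.0000 cont=13.4108 V=13.4108[hold]; j=3 S=179.7729 intr=0.0000 cont=3.4014 V=3.4014[hold]  S*(3)=45.0769
k=2: j=0 S=56.7652 intr=42.9148 cont=43.2926 V=43.2926[hold]; j=1 S=90.0200 intr=9.6600 cont=22.8566 V=22.8566[hold]; j=2 S=142.7565 intr=0.0000 cont=8.5699 V=8.5699[hold]  S*(2)=-
k=1: j=0 S=71.4843 intr=28.1957 cont=33.1947 V=33.1947[hold]; j=1 S=113.3620 intr=0.0000 cont=15.8970 V=15.8970[hold]  S*(1)=-
k=0: j=0 S=90.0200 intr=9.6600 cont=24.6940 V=24.6940[hold]  S*(0)=-

price = 24.6940
boundary = - - - 45.0769 56.7652 45.0769 56.7652 71.4843
tree:
24.6940
33.1947 15.8970
43.2926 22.8566 8.5699
54.6031 31.8896 13.4108 3.4014
63.8847 42.9148 20.4761 5.8936 0.7114
71.2552 54.6031 30.2857 10.0928 1.3656 0.0000
77.1081 63.8847 42.9148 17.0312 2.6215 0.0000 0.0000
81.7558 71.2552 54.6031 28.1957 5.0323 0.0000 0.0000 0.0000
85.4465 77.1081 63.8847 42.9148 9.6600 0.0000 0.0000 0.0000 0.0000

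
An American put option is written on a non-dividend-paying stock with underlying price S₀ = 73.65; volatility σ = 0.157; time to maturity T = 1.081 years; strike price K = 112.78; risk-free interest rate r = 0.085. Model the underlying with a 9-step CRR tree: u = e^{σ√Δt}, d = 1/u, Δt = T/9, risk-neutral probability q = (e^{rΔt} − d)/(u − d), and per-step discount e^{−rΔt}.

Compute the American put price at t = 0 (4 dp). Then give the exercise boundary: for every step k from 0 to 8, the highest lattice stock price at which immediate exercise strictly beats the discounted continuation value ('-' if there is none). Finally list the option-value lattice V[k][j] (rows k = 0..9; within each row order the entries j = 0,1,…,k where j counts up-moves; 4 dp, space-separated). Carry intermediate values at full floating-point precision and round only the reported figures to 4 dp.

Δt=0.12011, u=1.05592, d=0.94704, q=0.58065, disc=e^(-rΔt)=0.98984
k=9 terminal: V=max(K-S,0) → 67.6467 62.4580 56.6727 50.2223 43.0303 35.0116 26.0709 16.1024 4.9878 0.0000
k=8: j=0 S=47.6571 intr=65.1229 cont=63.9773 V=65.1229[EX]; j=1 S=53.1360 intr=59.6440 cont=58.4984 V=59.6440[EX]; j=2 S=59.2448 intr=53.5352 cont=52.3896 V=53.5352[EX]; j=3 S=66.0559 intr=46.7241 cont=45.5786 V=46.7241[EX]; j=4 S=73.6500 intr=39.1300 cont=37.9844 V=39.1300[EX]; j=5 S=82.1172 intr=30.6628 cont=29.5173 V=30.6628[EX]; j=6 S=91.5578 intr=21.2222 cont=20.0766 V=21.2222[EX]; j=7 S=102.0837 intr=10.6963 cont=9.5507 V=10.6963[EX]; j=8 S=113.8198 intr=0.0000 cont=2.0704 V=2.0704[hold]  S*(8)=102.0837
k=7: j=0 S=50.3220 intr=62.4580 cont=61.3124 V=62.4580[EX]; j=1 S=56.1073 intr=56.6727 cont=55.5271 V=56.6727[EX]; j=2 S=62.5577 intr=50.2223 cont=49.0767 V=50.2223[EX]; j=3 S=69.7497 intr=43.0303 cont=41.8848 V=43.0303[EX]; j=4 S=77.7684 intr=35.0116 cont=33.8660 V=35.0116[EX]; j=5 S=86.7091 intr=26.0709 cont=24.9253 V=26.0709[EX]; j=6 S=96.6776 intr=16.1024 cont=14.9568 V=16.1024[EX]; j=7 S=107.7922 intr=4.9878 cont=5.6299 V=5.6299[hold]  S*(7)=96.6776
k=6: j=0 S=53.1360 intr=59.6440 cont=58.4984 V=59.6440[EX]; j=1 S=59.2448 intr=53.5352 cont=52.3896 V=53.5352[EX]; j=2 S=66.0559 intr=46.7241 cont=45.5786 V=46.7241[EX]; j=3 S=73.6500 intr=39.1300 cont=37.9844 V=39.1300[EX]; j=4 S=82.1172 intr=30.6628 cont=29.5173 V=30.6628[EX]; j=5 S=91.5578 intr=21.2222 cont=20.0766 V=21.2222[EX]; j=6 S=102.0837 intr=10.6963 cont=9.9197 V=10.6963[EX]  S*(6)=102.0837
k=5: j=0 S=56.1073 intr=56.6727 cont=55.5271 V=56.6727[EX]; j=1 S=62.5577 intr=50.2223 cont=49.0767 V=50.2223[EX]; j=2 S=69.7497 intr=43.0303 cont=41.8848 V=43.0303[EX]; j=3 S=77.7684 intr=35.0116 cont=33.8660 V=35.0116[EX]; j=4 S=86.7091 intr=26.0709 cont=24.9253 V=26.0709[EX]; j=5 S=96.6776 intr=16.1024 cont=14.9568 V=16.1024[EX]  S*(5)=96.6776
k=4: j=0 S=59.2448 intr=53.5352 cont=52.3896 V=53.5352[EX]; j=1 S=66.0559 intr=46.7241 cont=45.5786 V=46.7241[EX]; j=2 S=73.6500 intr=39.1300 cont=37.9844 V=39.1300[EX]; j=3 S=82.1172 intr=30.6628 cont=29.5173 V=30.6628[EX]; j=4 S=91.5578 intr=21.2222 cont=20.0766 V=21.2222[EX]  S*(4)=91.5578
k=3: j=0 S=62.5577 intr=50.2223 cont=49.0767 V=50.2223[EX]; j=1 S=69.7497 intr=43.0303 cont=41.8848 V=43.0303[EX]; j=2 S=77.7684 intr=35.0116 cont=33.8660 V=35.0116[EX]; j=3 S=86.7091 intr=26.0709 cont=24.9253 V=26.0709[EX]  S*(3)=86.7091
k=2: j=0 S=66.0559 intr=46.7241 cont=45.5786 V=46.7241[EX]; j=1 S=73.6500 intr=39.1300 cont=37.9844 V=39.1300[EX]; j=2 S=82.1172 intr=30.6628 cont=29.5173 V=30.6628[EX]  S*(2)=82.1172
k=1: j=0 S=69.7497 intr=43.0303 cont=41.8848 V=43.0303[EX]; j=1 S=77.7684 intr=35.0116 cont=33.8660 V=35.0116[EX]  S*(1)=77.7684
k=0: j=0 S=73.6500 intr=39.1300 cont=37.9844 V=39.1300[EX]  S*(0)=73.6500

price = 39.1300
boundary = 73.6500 77.7684 82.1172 86.7091 91.5578 96.6776 102.0837 96.6776 102.0837
tree:
39.1300
43.0303 35.0116
46.7241 39.1300 30.6628
50.2223 43.0303 35.0116 26.0709
53.5352 46.7241 39.1300 30.6628 21.2222
56.6727 50.2223 43.0303 35.0116 26.0709 16.1024
59.6440 53.5352 46.7241 39.1300 30.6628 21.2222 10.6963
62.4580 56.6727 50.2223 43.0303 35.0116 26.0709 16.1024 5.6299
65.1229 59.6440 53.5352 46.7241 39.1300 30.6628 21.2222 10.6963 2.0704
67.6467 62.4580 56.6727 50.2223 43.0303 35.0116 26.0709 16.1024 4.9878 0.0000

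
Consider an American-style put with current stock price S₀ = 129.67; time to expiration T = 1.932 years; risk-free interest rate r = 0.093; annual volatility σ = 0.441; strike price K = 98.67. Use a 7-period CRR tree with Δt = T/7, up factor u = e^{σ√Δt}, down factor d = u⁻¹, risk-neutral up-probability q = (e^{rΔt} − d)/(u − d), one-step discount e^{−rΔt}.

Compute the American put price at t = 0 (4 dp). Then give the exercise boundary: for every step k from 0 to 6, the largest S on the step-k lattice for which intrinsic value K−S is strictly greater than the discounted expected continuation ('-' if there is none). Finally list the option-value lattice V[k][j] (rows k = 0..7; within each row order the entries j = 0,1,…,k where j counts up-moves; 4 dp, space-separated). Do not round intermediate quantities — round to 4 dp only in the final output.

price = 8.8900
boundary = - - - 64.7119 51.3294 64.7119 81.5836
tree:
8.8900
14.3507 3.8486
22.4902 6.8935 0.9796
33.9581 12.1021 2.0019 0.0000
47.3406 20.6744 4.0912 0.0000 0.0000
57.9557 33.9581 8.3609 0.0000 0.0000 0.0000
66.3755 47.3406 17.0864 0.0000 0.0000 0.0000 0.0000
73.0540 57.9557 33.9581 0.0000 0.0000 0.0000 0.0000 0.0000

Δt=0.27600  u=1.26072  d=0.79320  q=0.49795  discount=0.97466
step 7 (expiry): payoffs max(K−S,0) = 73.0540 57.9557 33.9581 0.0000 0.0000 0.0000 0.0000 0.0000
step 6: (k=6,j=0): S=32.2945, (K−S)⁺=66.3755, hold=63.8750 ⇒ V=66.3755 exercise | (k=6,j=1): S=51.3294, (K−S)⁺=47.3406, hold=44.8402 ⇒ V=47.3406 exercise | (k=6,j=2): S=81.5836, (K−S)⁺=17.0864, hold=16.6166 ⇒ V=17.0864 exercise | (k=6,j=3): S=129.6700, (K−S)⁺=0.0000, hold=0.0000 ⇒ V=0.0000 continue | (k=6,j=4): S=206.0992, (K−S)⁺=0.0000, hold=0.0000 ⇒ V=0.0000 continue | (k=6,j=5): S=327.5768, (K−S)⁺=0.0000, hold=0.0000 ⇒ V=0.0000 continue | (k=6,j=6): S=520.6549, (K−S)⁺=0.0000, hold=0.0000 ⇒ V=0.0000 continue  boundary S*=81.5836
step 5: (k=5,j=0): S=40.7143, (K−S)⁺=57.9557, hold=55.4552 ⇒ V=57.9557 exercise | (k=5,j=1): S=64.7119, (K−S)⁺=33.9581, hold=31.4576 ⇒ V=33.9581 exercise | (k=5,j=2): S=102.8540, (K−S)⁺=0.0000, hold=8.3609 ⇒ V=8.3609 continue | (k=5,j=3): S=163.4775, (K−S)⁺=0.0000, hold=0.0000 ⇒ V=0.0000 continue | (k=5,j=4): S=259.8333, (K−S)⁺=0.0000, hold=0.0000 ⇒ V=0.0000 continue | (k=5,j=5): S=412.9824, (K−S)⁺=0.0000, hold=0.0000 ⇒ V=0.0000 continue  boundary S*=64.7119
step 4: (k=4,j=0): S=51.3294, (K−S)⁺=47.3406, hold=44.8402 ⇒ V=47.3406 exercise | (k=4,j=1): S=81.5836, (K−S)⁺=17.0864, hold=20.6744 ⇒ V=20.6744 continue | (k=4,j=2): S=129.6700, (K−S)⁺=0.0000, hold=4.0912 ⇒ V=4.0912 continue | (k=4,j=3): S=206.0992, (K−S)⁺=0.0000, hold=0.0000 ⇒ V=0.0000 continue | (k=4,j=4): S=327.5768, (K−S)⁺=0.0000, hold=0.0000 ⇒ V=0.0000 continue  boundary S*=51.3294
step 3: (k=3,j=0): S=64.7119, (K−S)⁺=33.9581, hold=33.1990 ⇒ V=33.9581 exercise | (k=3,j=1): S=102.8540, (K−S)⁺=0.0000, hold=12.1021 ⇒ V=12.1021 continue | (k=3,j=2): S=163.4775, (K−S)⁺=0.0000, hold=2.0019 ⇒ V=2.0019 continue | (k=3,j=3): S=259.8333, (K−S)⁺=0.0000, hold=0.0000 ⇒ V=0.0000 continue  boundary S*=64.7119
step 2: (k=2,j=0): S=81.5836, (K−S)⁺=17.0864, hold=22.4902 ⇒ V=22.4902 continue | (k=2,j=1): S=129.6700, (K−S)⁺=0.0000, hold=6.8935 ⇒ V=6.8935 continue | (k=2,j=2): S=206.0992, (K−S)⁺=0.0000, hold=0.9796 ⇒ V=0.9796 continue  boundary S*=-
step 1: (k=1,j=0): S=102.8540, (K−S)⁺=0.0000, hold=14.3507 ⇒ V=14.3507 continue | (k=1,j=1): S=163.4775, (K−S)⁺=0.0000, hold=3.8486 ⇒ V=3.8486 continue  boundary S*=-
step 0: (k=0,j=0): S=129.6700, (K−S)⁺=0.0000, hold=8.8900 ⇒ V=8.8900 continue  boundary S*=-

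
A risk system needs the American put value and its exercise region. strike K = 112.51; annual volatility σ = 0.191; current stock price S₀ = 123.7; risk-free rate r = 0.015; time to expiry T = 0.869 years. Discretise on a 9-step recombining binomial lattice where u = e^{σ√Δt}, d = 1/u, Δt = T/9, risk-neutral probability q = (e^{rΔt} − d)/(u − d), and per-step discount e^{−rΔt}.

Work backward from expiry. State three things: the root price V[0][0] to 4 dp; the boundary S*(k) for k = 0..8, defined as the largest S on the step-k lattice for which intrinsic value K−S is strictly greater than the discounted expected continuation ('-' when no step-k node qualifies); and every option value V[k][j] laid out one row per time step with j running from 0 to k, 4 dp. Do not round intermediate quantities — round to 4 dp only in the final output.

Δt=0.09656, u=1.06115, d=0.94238, q=0.49737, disc=e^(-rΔt)=0.99855
k=9 terminal: V=max(K-S,0) → 40.0012 30.8628 20.5726 8.9855 0.0000 0.0000 0.0000 0.0000 0.0000 0.0000
k=8: j=0 S=76.9425 intr=35.5675 cont=35.4047 V=35.5675[EX]; j=1 S=86.6397 intr=25.8703 cont=25.7075 V=25.8703[EX]; j=2 S=97.5591 intr=14.9509 cont=14.7880 V=14.9509[EX]; j=3 S=109.8547 intr=2.6553 cont=4.5098 V=4.5098[hold]; j=4 S=123.7000 intr=0.0000 cont=0.0000 V=0.0000[hold]; j=5 S=139.2902 intr=0.0000 cont=0.0000 V=0.0000[hold]; j=6 S=156.8453 intr=0.0000 cont=0.0000 V=0.0000[hold]; j=7 S=176.6129 intr=0.0000 cont=0.0000 V=0.0000[hold]; j=8 S=198.8719 intr=0.0000 cont=0.0000 V=0.0000[hold]  S*(8)=97.5591
k=7: j=0 S=81.6472 intr=30.8628 cont=30.6999 V=30.8628[EX]; j=1 S=91.9374 intr=20.5726 cont=20.4097 V=20.5726[EX]; j=2 S=103.5245 intr=8.9855 cont=9.7437 V=9.7437[hold]; j=3 S=116.5720 intr=0.0000 cont=2.2635 V=2.2635[hold]; j=4 S=131.2639 intr=0.0000 cont=0.0000 V=0.0000[hold]; j=5 S=147.8074 intr=0.0000 cont=0.0000 V=0.0000[hold]; j=6 S=166.4359 intr=0.0000 cont=0.0000 V=0.0000[hold]; j=7 S=187.4122 intr=0.0000 cont=0.0000 V=0.0000[hold]  S*(7)=91.9374
k=6: j=0 S=86.6397 intr=25.8703 cont=25.7075 V=25.8703[EX]; j=1 S=97.5591 intr=14.9509 cont=15.1646 V=15.1646[hold]; j=2 S=109.8547 intr=2.6553 cont=6.0145 V=6.0145[hold]; j=3 S=123.7000 intr=0.0000 cont=1.1361 V=1.1361[hold]; j=4 S=139.2902 intr=0.0000 cont=0.0000 V=0.0000[hold]; j=5 S=156.8453 intr=0.0000 cont=0.0000 V=0.0000[hold]; j=6 S=176.6129 intr=0.0000 cont=0.0000 V=0.0000[hold]  S*(6)=86.6397
k=5: j=0 S=91.9374 intr=20.5726 cont=20.5159 V=20.5726[EX]; j=1 S=103.5245 intr=8.9855 cont=10.5983 V=10.5983[hold]; j=2 S=116.5720 intr=0.0000 cont=3.5829 V=3.5829[hold]; j=3 S=131.2639 intr=0.0000 cont=0.5702 V=0.5702[hold]; j=4 S=147.8074 intr=0.0000 cont=0.0000 V=0.0000[hold]; j=5 S=166.4359 intr=0.0000 cont=0.0000 V=0.0000[hold]  S*(5)=91.9374
k=4: j=0 S=97.5591 intr=14.9509 cont=15.5891 V=15.5891[hold]; j=1 S=109.8547 intr=2.6553 cont=7.0988 V=7.0988[hold]; j=2 S=123.7000 intr=0.0000 cont=2.0815 V=2.0815[hold]; j=3 S=139.2902 intr=0.0000 cont=0.2862 V=0.2862[hold]; j=4 S=156.8453 intr=0.0000 cont=0.0000 V=0.0000[hold]  S*(4)=-
k=3: j=0 S=103.5245 intr=8.9855 cont=11.3498 V=11.3498[hold]; j=1 S=116.5720 intr=0.0000 cont=4.5967 V=4.5967[hold]; j=2 S=131.2639 intr=0.0000 cont=1.1868 V=1.1868[hold]; j=3 S=147.8074 intr=0.0000 cont=0.1436 V=0.1436[hold]  S*(3)=-
k=2: j=0 S=109.8547 intr=2.6553 cont=7.9794 V=7.9794[hold]; j=1 S=123.7000 intr=0.0000 cont=2.8965 V=2.8965[hold]; j=2 S=139.2902 intr=0.0000 cont=0.6670 V=0.6670[hold]  S*(2)=-
k=1: j=0 S=116.5720 intr=0.0000 cont=5.4434 V=5.4434[hold]; j=1 S=131.2639 intr=0.0000 cont=1.7850 V=1.7850[hold]  S*(1)=-
k=0: j=0 S=123.7000 intr=0.0000 cont=3.6186 V=3.6186[hold]  S*(0)=-

price = 3.6186
boundary = - - - - - 91.9374 86.6397 91.9374 97.5591
tree:
3.6186
5.4434 1.7850
7.9794 2.8965 0.6670
11.3498 4.5967 1.1868 0.1436
15.5891 7.0988 2.0815 0.2862 0.0000
20.5726 10.5983 3.5829 0.5702 0.0000 0.0000
25.8703 15.1646 6.0145 1.1361 0.0000 0.0000 0.0000
30.8628 20.5726 9.7437 2.2635 0.0000 0.0000 0.0000 0.0000
35.5675 25.8703 14.9509 4.5098 0.0000 0.0000 0.0000 0.0000 0.0000
40.0012 30.8628 20.5726 8.9855 0.0000 0.0000 0.0000 0.0000 0.0000 0.0000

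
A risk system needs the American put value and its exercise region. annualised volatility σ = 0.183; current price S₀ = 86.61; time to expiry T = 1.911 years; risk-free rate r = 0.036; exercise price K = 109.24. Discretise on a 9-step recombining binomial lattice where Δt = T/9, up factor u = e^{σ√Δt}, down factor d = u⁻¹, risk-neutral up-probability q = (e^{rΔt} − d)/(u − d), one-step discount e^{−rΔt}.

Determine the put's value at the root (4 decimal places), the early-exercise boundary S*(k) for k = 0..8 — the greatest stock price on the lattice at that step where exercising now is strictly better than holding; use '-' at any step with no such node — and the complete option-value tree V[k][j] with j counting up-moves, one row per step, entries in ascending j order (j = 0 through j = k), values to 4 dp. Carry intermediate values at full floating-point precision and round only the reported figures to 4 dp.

price = 22.6300
boundary = 86.6100 79.6060 86.6100 79.6060 86.6100 79.6060 86.6100 94.2302 86.6100
tree:
22.6300
29.6340 16.1976
36.0716 22.6300 10.6003
41.9886 29.6340 15.7834 6.0542
47.4271 36.0716 22.6300 9.8042 2.7414
52.4258 41.9886 29.6340 15.2737 4.9867 0.7450
57.0202 47.4271 36.0716 22.6300 8.8248 1.5784 0.0000
61.2432 52.4258 41.9886 29.6340 15.0098 3.3440 0.0000 0.0000
65.1246 57.0202 47.4271 36.0716 22.6300 7.0847 0.0000 0.0000 0.0000
68.6921 61.2432 52.4258 41.9886 29.6340 15.0098 0.0000 0.0000 0.0000 0.0000

Δt=0.21233, u=1.08798, d=0.91913, q=0.52438, disc=e^(-rΔt)=0.99239
k=9 terminal: V=max(K-S,0) → 68.6921 61.2432 52.4258 41.9886 29.6340 15.0098 0.0000 0.0000 0.0000 0.0000
k=8: j=0 S=44.1154 intr=65.1246 cont=64.2927 V=65.1246[EX]; j=1 S=52.2198 intr=57.0202 cont=56.1884 V=57.0202[EX]; j=2 S=61.8129 intr=47.4271 cont=46.5952 V=47.4271[EX]; j=3 S=73.1684 intr=36.0716 cont=35.2397 V=36.0716[EX]; j=4 S=86.6100 intr=22.6300 cont=21.7982 V=22.6300[EX]; j=5 S=102.5209 intr=6.7191 cont=7.0847 V=7.0847[hold]; j=6 S=121.3548 intr=0.0000 cont=0.0000 V=0.0000[hold]; j=7 S=143.6486 intr=0.0000 cont=0.0000 V=0.0000[hold]; j=8 S=170.0379 intr=0.0000 cont=0.0000 V=0.0000[hold]  S*(8)=86.6100
k=7: j=0 S=47.9968 intr=61.2432 cont=60.4113 V=61.2432[EX]; j=1 S=56.8142 intr=52.4258 cont=51.5939 V=52.4258[EX]; j=2 S=67.2514 intr=41.9886 cont=41.1567 V=41.9886[EX]; j=3 S=79.6060 intr=29.6340 cont=28.8021 V=29.6340[EX]; j=4 S=94.2302 intr=15.0098 cont=14.3682 V=15.0098[EX]; j=5 S=111.5410 intr=0.0000 cont=3.3440 V=3.3440[hold]; j=6 S=132.0320 intr=0.0000 cont=0.0000 V=0.0000[hold]; j=7 S=156.2872 intr=0.0000 cont=0.0000 V=0.0000[hold]  S*(7)=94.2302
k=6: j=0 S=52.2198 intr=57.0202 cont=56.1884 V=57.0202[EX]; j=1 S=61.8129 intr=47.4271 cont=46.5952 V=47.4271[EX]; j=2 S=73.1684 intr=36.0716 cont=35.2397 V=36.0716[EX]; j=3 S=86.6100 intr=22.6300 cont=21.7982 V=22.6300[EX]; j=4 S=102.5209 intr=6.7191 cont=8.8248 V=8.8248[hold]; j=5 S=121.3548 intr=0.0000 cont=1.5784 V=1.5784[hold]; j=6 S=143.6486 intr=0.0000 cont=0.0000 V=0.0000[hold]  S*(6)=86.6100
k=5: j=0 S=56.8142 intr=52.4258 cont=51.5939 V=52.4258[EX]; j=1 S=67.2514 intr=41.9886 cont=41.1567 V=41.9886[EX]; j=2 S=79.6060 intr=29.6340 cont=28.8021 V=29.6340[EX]; j=3 S=94.2302 intr=15.0098 cont=15.2737 V=15.2737[hold]; j=4 S=111.5410 intr=0.0000 cont=4.9867 V=4.9867[hold]; j=5 S=132.0320 intr=0.0000 cont=0.7450 V=0.7450[hold]  S*(5)=79.6060
k=4: j=0 S=61.8129 intr=47.4271 cont=46.5952 V=47.4271[EX]; j=1 S=73.1684 intr=36.0716 cont=35.2397 V=36.0716[EX]; j=2 S=86.6100 intr=22.6300 cont=21.9355 V=22.6300[EX]; j=3 S=102.5209 intr=6.7191 cont=9.8042 V=9.8042[hold]; j=4 S=121.3548 intr=0.0000 cont=2.7414 V=2.7414[hold]  S*(4)=86.6100
k=3: j=0 S=67.2514 intr=41.9886 cont=41.1567 V=41.9886[EX]; j=1 S=79.6060 intr=29.6340 cont=28.8021 V=29.6340[EX]; j=2 S=94.2302 intr=15.0098 cont=15.7834 V=15.7834[hold]; j=3 S=111.5410 intr=0.0000 cont=6.0542 V=6.0542[hold]  S*(3)=79.6060
k=2: j=0 S=73.1684 intr=36.0716 cont=35.2397 V=36.0716[EX]; j=1 S=86.6100 intr=22.6300 cont=22.2007 V=22.6300[EX]; j=2 S=102.5209 intr=6.7191 cont=10.6003 V=10.6003[hold]  S*(2)=86.6100
k=1: j=0 S=79.6060 intr=29.6340 cont=28.8021 V=29.6340[EX]; j=1 S=94.2302 intr=15.0098 cont=16.1976 V=16.1976[hold]  S*(1)=79.6060
k=0: j=0 S=86.6100 intr=22.6300 cont=22.4163 V=22.6300[EX]  S*(0)=86.6100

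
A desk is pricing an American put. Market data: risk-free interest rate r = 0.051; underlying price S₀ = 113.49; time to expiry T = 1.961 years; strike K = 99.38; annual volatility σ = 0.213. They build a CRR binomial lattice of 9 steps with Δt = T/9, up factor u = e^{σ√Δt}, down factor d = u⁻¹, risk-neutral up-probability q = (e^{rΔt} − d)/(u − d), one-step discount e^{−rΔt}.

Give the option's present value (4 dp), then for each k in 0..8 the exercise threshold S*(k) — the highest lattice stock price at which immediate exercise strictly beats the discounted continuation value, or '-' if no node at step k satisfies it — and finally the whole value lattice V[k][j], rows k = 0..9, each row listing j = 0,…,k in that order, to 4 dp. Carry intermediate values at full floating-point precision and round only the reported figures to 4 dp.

price = 4.1042
boundary = - - - - 76.2497 69.0332 76.2497 84.2205 76.2497
tree:
4.1042
6.6205 1.9703
10.3891 3.4348 0.7196
15.7889 5.8434 1.3819 0.1504
23.1303 9.6437 2.6133 0.3245 0.0000
30.3468 15.3134 4.8442 0.7000 0.0000 0.0000
36.8802 23.1303 8.7387 1.5100 0.0000 0.0000 0.0000
42.7954 30.3468 15.1595 3.2575 0.0000 0.0000 0.0000 0.0000
48.1507 36.8802 23.1303 7.0272 0.0000 0.0000 0.0000 0.0000 0.0000
52.9992 42.7954 30.3468 15.1595 0.0000 0.0000 0.0000 0.0000 0.0000 0.0000

Δt=0.21789, u=1.10454, d=0.90536, q=0.53127, disc=e^(-rΔt)=0.98895
k=9 terminal: V=max(K-S,0) → 52.9992 42.7954 30.3468 15.1595 0.0000 0.0000 0.0000 0.0000 0.0000 0.0000
k=8: j=0 S=51.2293 intr=48.1507 cont=47.0525 V=48.1507[EX]; j=1 S=62.4998 intr=36.8802 cont=35.7820 V=36.8802[EX]; j=2 S=76.2497 intr=23.1303 cont=22.0321 V=23.1303[EX]; j=3 S=93.0246 intr=6.3554 cont=7.0272 V=7.0272[hold]; j=4 S=113.4900 intr=0.0000 cont=0.0000 V=0.0000[hold]; j=5 S=138.4578 intr=0.0000 cont=0.0000 V=0.0000[hold]; j=6 S=168.9185 intr=0.0000 cont=0.0000 V=0.0000[hold]; j=7 S=206.0805 intr=0.0000 cont=0.0000 V=0.0000[hold]; j=8 S=251.4182 intr=0.0000 cont=0.0000 V=0.0000[hold]  S*(8)=76.2497
k=7: j=0 S=56.5846 intr=42.7954 cont=41.6971 V=42.7954[EX]; j=1 S=69.0332 intr=30.3468 cont=29.2485 V=30.3468[EX]; j=2 S=84.2205 intr=15.1595 cont=14.4142 V=15.1595[EX]; j=3 S=102.7490 intr=0.0000 cont=3.2575 V=3.2575[hold]; j=4 S=125.3538 intr=0.0000 cont=0.0000 V=0.0000[hold]; j=5 S=152.9316 intr=0.0000 cont=0.0000 V=0.0000[hold]; j=6 S=186.5765 intr=0.0000 cont=0.0000 V=0.0000[hold]; j=7 S=227.6233 intr=0.0000 cont=0.0000 V=0.0000[hold]  S*(7)=84.2205
k=6: j=0 S=62.4998 intr=36.8802 cont=35.7820 V=36.8802[EX]; j=1 S=76.2497 intr=23.1303 cont=22.0321 V=23.1303[EX]; j=2 S=93.0246 intr=6.3554 cont=8.7387 V=8.7387[hold]; j=3 S=113.4900 intr=0.0000 cont=1.5100 V=1.5100[hold]; j=4 S=138.4578 intr=0.0000 cont=0.0000 V=0.0000[hold]; j=5 S=168.9185 intr=0.0000 cont=0.0000 V=0.0000[hold]; j=6 S=206.0805 intr=0.0000 cont=0.0000 V=0.0000[hold]  S*(6)=76.2497
k=5: j=0 S=69.0332 intr=30.3468 cont=29.2485 V=30.3468[EX]; j=1 S=84.2205 intr=15.1595 cont=15.3134 V=15.3134[hold]; j=2 S=102.7490 intr=0.0000 cont=4.8442 V=4.8442[hold]; j=3 S=125.3538 intr=0.0000 cont=0.7000 V=0.7000[hold]; j=4 S=152.9316 intr=0.0000 cont=0.0000 V=0.0000[hold]; j=5 S=186.5765 intr=0.0000 cont=0.0000 V=0.0000[hold]  S*(5)=69.0332
k=4: j=0 S=76.2497 intr=23.1303 cont=22.1130 V=23.1303[EX]; j=1 S=93.0246 intr=6.3554 cont=9.6437 V=9.6437[hold]; j=2 S=113.4900 intr=0.0000 cont=2.6133 V=2.6133[hold]; j=3 S=138.4578 intr=0.0000 cont=0.3245 V=0.3245[hold]; j=4 S=168.9185 intr=0.0000 cont=0.0000 V=0.0000[hold]  S*(4)=76.2497
k=3: j=0 S=84.2205 intr=15.1595 cont=15.7889 V=15.7889[hold]; j=1 S=102.7490 intr=0.0000 cont=5.8434 V=5.8434[hold]; j=2 S=125.3538 intr=0.0000 cont=1.3819 V=1.3819[hold]; j=3 S=152.9316 intr=0.0000 cont=0.1504 V=0.1504[hold]  S*(3)=-
k=2: j=0 S=93.0246 intr=6.3554 cont=10.3891 V=10.3891[hold]; j=1 S=113.4900 intr=0.0000 cont=3.4348 V=3.4348[hold]; j=2 S=138.4578 intr=0.0000 cont=0.7196 V=0.7196[hold]  S*(2)=-
k=1: j=0 S=102.7490 intr=0.0000 cont=6.6205 V=6.6205[hold]; j=1 S=125.3538 intr=0.0000 cont=1.9703 V=1.9703[hold]  S*(1)=-
k=0: j=0 S=113.4900 intr=0.0000 cont=4.1042 V=4.1042[hold]  S*(0)=-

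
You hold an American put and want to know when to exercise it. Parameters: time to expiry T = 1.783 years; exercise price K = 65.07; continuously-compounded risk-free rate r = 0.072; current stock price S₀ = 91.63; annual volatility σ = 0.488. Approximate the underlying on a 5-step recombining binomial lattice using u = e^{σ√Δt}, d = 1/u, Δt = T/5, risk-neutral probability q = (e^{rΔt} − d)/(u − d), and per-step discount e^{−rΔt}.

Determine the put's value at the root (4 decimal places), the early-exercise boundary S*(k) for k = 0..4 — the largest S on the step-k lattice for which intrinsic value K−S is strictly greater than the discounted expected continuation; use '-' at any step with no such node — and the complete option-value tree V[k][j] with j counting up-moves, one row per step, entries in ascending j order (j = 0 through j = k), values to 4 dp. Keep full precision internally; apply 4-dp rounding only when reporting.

price = 6.2854
boundary = - - - 38.2260 51.1586
tree:
6.2854
10.5100 1.8996
17.1165 3.6890 0.0000
26.8440 7.1637 0.0000 0.0000
36.5073 13.9114 0.0000 0.0000 0.0000
43.7278 26.8440 0.0000 0.0000 0.0000 0.0000

Δt=0.35660  u=1.33832  d=0.74721  q=0.47166  discount=0.97465
step 5 (expiry): payoffs max(K−S,0) = 43.7278 26.8440 0.0000 0.0000 0.0000 0.0000
step 4: (k=4,j=0): S=28.5627, (K−S)⁺=36.5073, hold=34.8579 ⇒ V=36.5073 exercise | (k=4,j=1): S=51.1586, (K−S)⁺=13.9114, hold=13.8234 ⇒ V=13.9114 exercise | (k=4,j=2): S=91.6300, (K−S)⁺=0.0000, hold=0.0000 ⇒ V=0.0000 continue | (k=4,j=3): S=164.1182, (K−S)⁺=0.0000, hold=0.0000 ⇒ V=0.0000 continue | (k=4,j=4): S=293.9515, (K−S)⁺=0.0000, hold=0.0000 ⇒ V=0.0000 continue  boundary S*=51.1586
step 3: (k=3,j=0): S=38.2260, (K−S)⁺=26.8440, hold=25.1946 ⇒ V=26.8440 exercise | (k=3,j=1): S=68.4665, (K−S)⁺=0.0000, hold=7.1637 ⇒ V=7.1637 continue | (k=3,j=2): S=122.6301, (K−S)⁺=0.0000, hold=0.0000 ⇒ V=0.0000 continue | (k=3,j=3): S=219.6424, (K−S)⁺=0.0000, hold=0.0000 ⇒ V=0.0000 continue  boundary S*=38.2260
step 2: (k=2,j=0): S=51.1586, (K−S)⁺=13.9114, hold=17.1165 ⇒ V=17.1165 continue | (k=2,j=1): S=91.6300, (K−S)⁺=0.0000, hold=3.6890 ⇒ V=3.6890 continue | (k=2,j=2): S=164.1182, (K−S)⁺=0.0000, hold=0.0000 ⇒ V=0.0000 continue  boundary S*=-
step 1: (k=1,j=0): S=68.4665, (K−S)⁺=0.0000, hold=10.5100 ⇒ V=10.5100 continue | (k=1,j=1): S=122.6301, (K−S)⁺=0.0000, hold=1.8996 ⇒ V=1.8996 continue  boundary S*=-
step 0: (k=0,j=0): S=91.6300, (K−S)⁺=0.0000, hold=6.2854 ⇒ V=6.2854 continue  boundary S*=-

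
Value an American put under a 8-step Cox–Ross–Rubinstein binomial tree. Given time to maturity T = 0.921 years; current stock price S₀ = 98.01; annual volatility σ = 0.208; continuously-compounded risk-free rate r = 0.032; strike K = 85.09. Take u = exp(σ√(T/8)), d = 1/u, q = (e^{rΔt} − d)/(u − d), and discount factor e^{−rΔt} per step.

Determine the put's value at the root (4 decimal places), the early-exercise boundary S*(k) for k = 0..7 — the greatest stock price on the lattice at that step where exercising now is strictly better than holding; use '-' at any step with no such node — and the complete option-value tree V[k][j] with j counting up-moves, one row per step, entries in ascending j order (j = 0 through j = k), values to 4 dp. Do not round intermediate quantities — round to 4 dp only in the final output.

price = 1.8816
boundary = - - - - - 68.8684 73.9043 79.3085
tree:
1.8816
3.0898 0.7274
4.9470 1.3170 0.1628
7.6756 2.3455 0.3325 0.0000
11.4455 4.0872 0.6789 0.0000 0.0000
16.2216 6.9120 1.3864 0.0000 0.0000 0.0000
20.9145 11.1857 2.8312 0.0000 0.0000 0.0000 0.0000
25.2875 16.2216 5.7815 0.0000 0.0000 0.0000 0.0000 0.0000
29.3625 20.9145 11.1857 0.0000 0.0000 0.0000 0.0000 0.0000 0.0000

Δt=0.11513  u=1.07312  d=0.93186  q=0.50849  discount=0.99632
step 8 (expiry): payoffs max(K−S,0) = 29.3625 20.9145 11.1857 0.0000 0.0000 0.0000 0.0000 0.0000 0.0000
step 7: (k=7,j=0): S=59.8025, (K−S)⁺=25.2875, hold=24.9746 ⇒ V=25.2875 exercise | (k=7,j=1): S=68.8684, (K−S)⁺=16.2216, hold=15.9088 ⇒ V=16.2216 exercise | (k=7,j=2): S=79.3085, (K−S)⁺=5.7815, hold=5.4777 ⇒ V=5.7815 exercise | (k=7,j=3): S=91.3314, (K−S)⁺=0.0000, hold=0.0000 ⇒ V=0.0000 continue | (k=7,j=4): S=105.1769, (K−S)⁺=0.0000, hold=0.0000 ⇒ V=0.0000 continue | (k=7,j=5): S=121.1214, (K−S)⁺=0.0000, hold=0.0000 ⇒ V=0.0000 continue | (k=7,j=6): S=139.4829, (K−S)⁺=0.0000, hold=0.0000 ⇒ V=0.0000 continue | (k=7,j=7): S=160.6280, (K−S)⁺=0.0000, hold=0.0000 ⇒ V=0.0000 continue  boundary S*=79.3085
step 6: (k=6,j=0): S=64.1755, (K−S)⁺=20.9145, hold=20.6016 ⇒ V=20.9145 exercise | (k=6,j=1): S=73.9043, (K−S)⁺=11.1857, hold=10.8728 ⇒ V=11.1857 exercise | (k=6,j=2): S=85.1079, (K−S)⁺=0.0000, hold=2.8312 ⇒ V=2.8312 continue | (k=6,j=3): S=98.0100, (K−S)⁺=0.0000, hold=0.0000 ⇒ V=0.0000 continue | (k=6,j=4): S=112.8680, (K−S)⁺=0.0000, hold=0.0000 ⇒ V=0.0000 continue | (k=6,j=5): S=129.9783, (K−S)⁺=0.0000, hold=0.0000 ⇒ V=0.0000 continue | (k=6,j=6): S=149.6826, (K−S)⁺=0.0000, hold=0.0000 ⇒ V=0.0000 continue  boundary S*=73.9043
step 5: (k=5,j=0): S=68.8684, (K−S)⁺=16.2216, hold=15.9088 ⇒ V=16.2216 exercise | (k=5,j=1): S=79.3085, (K−S)⁺=5.7815, hold=6.9120 ⇒ V=6.9120 continue | (k=5,j=2): S=91.3314, (K−S)⁺=0.0000, hold=1.3864 ⇒ V=1.3864 continue | (k=5,j=3): S=105.1769, (K−S)⁺=0.0000, hold=0.0000 ⇒ V=0.0000 continue | (k=5,j=4): S=121.1214, (K−S)⁺=0.0000, hold=0.0000 ⇒ V=0.0000 continue | (k=5,j=5): S=139.4829, (K−S)⁺=0.0000, hold=0.0000 ⇒ V=0.0000 continue  boundary S*=68.8684
step 4: (k=4,j=0): S=73.9043, (K−S)⁺=11.1857, hold=11.4455 ⇒ V=11.4455 continue | (k=4,j=1): S=85.1079, (K−S)⁺=0.0000, hold=4.0872 ⇒ V=4.0872 continue | (k=4,j=2): S=98.0100, (K−S)⁺=0.0000, hold=0.6789 ⇒ V=0.6789 continue | (k=4,j=3): S=112.8680, (K−S)⁺=0.0000, hold=0.0000 ⇒ V=0.0000 continue | (k=4,j=4): S=129.9783, (K−S)⁺=0.0000, hold=0.0000 ⇒ V=0.0000 continue  boundary S*=-
step 3: (k=3,j=0): S=79.3085, (K−S)⁺=5.7815, hold=7.6756 ⇒ V=7.6756 continue | (k=3,j=1): S=91.3314, (K−S)⁺=0.0000, hold=2.3455 ⇒ V=2.3455 continue | (k=3,j=2): S=105.1769, (K−S)⁺=0.0000, hold=0.3325 ⇒ V=0.3325 continue | (k=3,j=3): S=121.1214, (K−S)⁺=0.0000, hold=0.0000 ⇒ V=0.0000 continue  boundary S*=-
step 2: (k=2,j=0): S=85.1079, (K−S)⁺=0.0000, hold=4.9470 ⇒ V=4.9470 continue | (k=2,j=1): S=98.0100, (K−S)⁺=0.0000, hold=1.3170 ⇒ V=1.3170 continue | (k=2,j=2): S=112.8680, (K−S)⁺=0.0000, hold=0.1628 ⇒ V=0.1628 continue  boundary S*=-
step 1: (k=1,j=0): S=91.3314, (K−S)⁺=0.0000, hold=3.0898 ⇒ V=3.0898 continue | (k=1,j=1): S=105.1769, (K−S)⁺=0.0000, hold=0.7274 ⇒ V=0.7274 continue  boundary S*=-
step 0: (k=0,j=0): S=98.0100, (K−S)⁺=0.0000, hold=1.8816 ⇒ V=1.8816 continue  boundary S*=-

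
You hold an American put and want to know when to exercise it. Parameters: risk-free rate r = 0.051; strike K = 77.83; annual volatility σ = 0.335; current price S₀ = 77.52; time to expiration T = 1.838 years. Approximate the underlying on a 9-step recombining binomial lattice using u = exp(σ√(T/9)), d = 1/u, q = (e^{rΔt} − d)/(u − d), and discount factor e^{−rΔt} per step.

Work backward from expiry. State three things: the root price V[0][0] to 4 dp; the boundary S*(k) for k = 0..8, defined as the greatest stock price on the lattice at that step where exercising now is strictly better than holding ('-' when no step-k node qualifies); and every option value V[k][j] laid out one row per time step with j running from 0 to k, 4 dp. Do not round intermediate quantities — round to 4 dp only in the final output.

Δt=0.20422, u=1.16345, d=0.85951, q=0.49667, disc=e^(-rΔt)=0.98964
k=9 terminal: V=max(K-S,0) → 57.9835 50.9654 41.4657 28.6067 11.2006 0.0000 0.0000 0.0000 0.0000 0.0000
k=8: j=0 S=23.0904 intr=54.7396 cont=53.9331 V=54.7396[EX]; j=1 S=31.2556 intr=46.5744 cont=45.7680 V=46.5744[EX]; j=2 S=42.3080 intr=35.5220 cont=34.7155 V=35.5220[EX]; j=3 S=57.2688 intr=20.5612 cont=19.7547 V=20.5612[EX]; j=4 S=77.5200 intr=0.3100 cont=5.5792 V=5.5792[hold]; j=5 S=104.9323 intr=0.0000 cont=0.0000 V=0.0000[hold]; j=6 S=142.0380 intr=0.0000 cont=0.0000 V=0.0000[hold]; j=7 S=192.2649 intr=0.0000 cont=0.0000 V=0.0000[hold]; j=8 S=260.2528 intr=0.0000 cont=0.0000 V=0.0000[hold]  S*(8)=57.2688
k=7: j=0 S=26.8646 intr=50.9654 cont=50.1590 V=50.9654[EX]; j=1 S=36.3643 intr=41.4657 cont=40.6593 V=41.4657[EX]; j=2 S=49.2233 intr=28.6067 cont=27.8003 V=28.6067[EX]; j=3 S=66.6294 intr=11.2006 cont=12.9841 V=12.9841[hold]; j=4 S=90.1906 intr=0.0000 cont=2.7790 V=2.7790[hold]; j=5 S=122.0835 intr=0.0000 cont=0.0000 V=0.0000[hold]; j=6 S=165.2541 intr=0.0000 cont=0.0000 V=0.0000[hold]; j=7 S=223.6906 intr=0.0000 cont=0.0000 V=0.0000[hold]  S*(7)=49.2233
k=6: j=0 S=31.2556 intr=46.5744 cont=45.7680 V=46.5744[EX]; j=1 S=42.3080 intr=35.5220 cont=34.7155 V=35.5220[EX]; j=2 S=57.2688 intr=20.5612 cont=20.6314 V=20.6314[hold]; j=3 S=77.5200 intr=0.3100 cont=7.8335 V=7.8335[hold]; j=4 S=104.9323 intr=0.0000 cont=1.3843 V=1.3843[hold]; j=5 S=142.0380 intr=0.0000 cont=0.0000 V=0.0000[hold]; j=6 S=192.2649 intr=0.0000 cont=0.0000 V=0.0000[hold]  S*(6)=42.3080
k=5: j=0 S=36.3643 intr=41.4657 cont=40.6593 V=41.4657[EX]; j=1 S=49.2233 intr=28.6067 cont=27.8348 V=28.6067[EX]; j=2 S=66.6294 intr=11.2006 cont=14.1271 V=14.1271[hold]; j=3 S=90.1906 intr=0.0000 cont=4.5824 V=4.5824[hold]; j=4 S=122.0835 intr=0.0000 cont=0.6895 V=0.6895[hold]; j=5 S=165.2541 intr=0.0000 cont=0.0000 V=0.0000[hold]  S*(5)=49.2233
k=4: j=0 S=42.3080 intr=35.5220 cont=34.7155 V=35.5220[EX]; j=1 S=57.2688 intr=20.5612 cont=21.1932 V=21.1932[hold]; j=2 S=77.5200 intr=0.3100 cont=9.2893 V=9.2893[hold]; j=3 S=104.9323 intr=0.0000 cont=2.6215 V=2.6215[hold]; j=4 S=142.0380 intr=0.0000 cont=0.3435 V=0.3435[hold]  S*(4)=42.3080
k=3: j=0 S=49.2233 intr=28.6067 cont=28.1110 V=28.6067[EX]; j=1 S=66.6294 intr=11.2006 cont=15.1225 V=15.1225[hold]; j=2 S=90.1906 intr=0.0000 cont=5.9156 V=5.9156[hold]; j=3 S=122.0835 intr=0.0000 cont=1.4746 V=1.4746[hold]  S*(3)=49.2233
k=2: j=0 S=57.2688 intr=20.5612 cont=21.6825 V=21.6825[hold]; j=1 S=77.5200 intr=0.3100 cont=10.4404 V=10.4404[hold]; j=2 S=104.9323 intr=0.0000 cont=3.6715 V=3.6715[hold]  S*(2)=-
k=1: j=0 S=66.6294 intr=11.2006 cont=15.9321 V=15.9321[hold]; j=1 S=90.1906 intr=0.0000 cont=7.0051 V=7.0051[hold]  S*(1)=-
k=0: j=0 S=77.5200 intr=0.3100 cont=11.3792 V=11.3792[hold]  S*(0)=-

price = 11.3792
boundary = - - - 49.2233 42.3080 49.2233 42.3080 49.2233 57.2688
tree:
11.3792
15.9321 7.0051
21.6825 10.4404 3.6715
28.6067 15.1225 5.9156 1.4746
35.5220 21.1932 9.2893 2.6215 0.3435
41.4657 28.6067 14.1271 4.5824 0.6895 0.0000
46.5744 35.5220 20.6314 7.8335 1.3843 0.0000 0.0000
50.9654 41.4657 28.6067 12.9841 2.7790 0.0000 0.0000 0.0000
54.7396 46.5744 35.5220 20.5612 5.5792 0.0000 0.0000 0.0000 0.0000
57.9835 50.9654 41.4657 28.6067 11.2006 0.0000 0.0000 0.0000 0.0000 0.0000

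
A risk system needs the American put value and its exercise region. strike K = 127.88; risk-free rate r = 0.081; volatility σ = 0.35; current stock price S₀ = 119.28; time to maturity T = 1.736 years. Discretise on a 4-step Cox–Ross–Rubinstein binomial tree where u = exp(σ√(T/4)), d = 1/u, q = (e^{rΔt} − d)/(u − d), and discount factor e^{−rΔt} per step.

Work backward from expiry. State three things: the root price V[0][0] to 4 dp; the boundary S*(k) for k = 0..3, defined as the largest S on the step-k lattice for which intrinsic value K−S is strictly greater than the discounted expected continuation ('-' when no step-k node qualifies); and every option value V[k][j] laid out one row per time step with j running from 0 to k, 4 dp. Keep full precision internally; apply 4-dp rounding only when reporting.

price = 19.8942
boundary = - 94.7175 75.2129 94.7175
tree:
19.8942
33.1625 8.9928
52.6671 17.3847 1.8507
68.1552 33.1625 3.9894 0.0000
80.4539 52.6671 8.6000 0.0000 0.0000

Δt=0.43400, u=1.25932, d=0.79408, q=0.51951, disc=e^(-rΔt)=0.96546
k=4 terminal: V=max(K-S,0) → 80.4539 52.6671 8.6000 0.0000 0.0000
k=3: j=0 S=59.7248 intr=68.1552 cont=63.7378 V=68.1552[EX]; j=1 S=94.7175 intr=33.1625 cont=28.7452 V=33.1625[EX]; j=2 S=150.2122 intr=0.0000 cont=3.9894 V=3.9894[hold]; j=3 S=238.2212 intr=0.0000 cont=0.0000 V=0.0000[hold]  S*(3)=94.7175
k=2: j=0 S=75.2129 intr=52.6671 cont=48.2497 V=52.6671[EX]; j=1 S=119.2800 intr=8.6000 cont=17.3847 V=17.3847[hold]; j=2 S=189.1659 intr=0.0000 cont=1.8507 V=1.8507[hold]  S*(2)=75.2129
k=1: j=0 S=94.7175 intr=33.1625 cont=33.1513 V=33.1625[EX]; j=1 S=150.2122 intr=0.0000 cont=8.9928 V=8.9928[hold]  S*(1)=94.7175
k=0: j=0 S=119.2800 intr=8.6000 cont=19.8942 V=19.8942[hold]  S*(0)=-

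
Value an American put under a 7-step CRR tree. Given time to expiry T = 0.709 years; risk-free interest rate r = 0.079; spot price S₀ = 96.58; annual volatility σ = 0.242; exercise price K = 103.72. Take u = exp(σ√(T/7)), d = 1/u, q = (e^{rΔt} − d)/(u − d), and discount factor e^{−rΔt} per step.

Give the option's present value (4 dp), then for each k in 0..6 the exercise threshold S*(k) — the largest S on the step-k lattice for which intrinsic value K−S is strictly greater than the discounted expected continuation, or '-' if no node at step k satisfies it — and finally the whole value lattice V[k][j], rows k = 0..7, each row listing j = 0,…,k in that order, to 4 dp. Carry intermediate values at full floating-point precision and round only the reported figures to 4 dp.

Δt=0.10129, u=1.08006, d=0.92587, q=0.53286, disc=e^(-rΔt)=0.99203
k=7 terminal: V=max(K-S,0) → 47.3888 38.0078 27.0647 14.2991 0.0000 0.0000 0.0000 0.0000
k=6: j=0 S=60.8412 intr=42.8788 cont=42.0522 V=42.8788[EX]; j=1 S=70.9732 intr=32.7468 cont=31.9202 V=32.7468[EX]; j=2 S=82.7924 intr=20.9276 cont=20.1010 V=20.9276[EX]; j=3 S=96.5800 intr=7.1400 cont=6.6265 V=7.1400[EX]; j=4 S=112.6636 intr=0.0000 cont=0.0000 V=0.0000[hold]; j=5 S=131.4257 intr=0.0000 cont=0.0000 V=0.0000[hold]; j=6 S=153.3123 intr=0.0000 cont=0.0000 V=0.0000[hold]  S*(6)=96.5800
k=5: j=0 S=65.7122 intr=38.0078 cont=37.1812 V=38.0078[EX]; j=1 S=76.6553 intr=27.0647 cont=26.2381 V=27.0647[EX]; j=2 S=89.4209 intr=14.2991 cont=13.4725 V=14.2991[EX]; j=3 S=104.3123 intr=0.0000 cont=3.3088 V=3.3088[hold]; j=4 S=121.6836 intr=0.0000 cont=0.0000 V=0.0000[hold]; j=5 S=141.9478 intr=0.0000 cont=0.0000 V=0.0000[hold]  S*(5)=89.4209
k=4: j=0 S=70.9732 intr=32.7468 cont=31.9202 V=32.7468[EX]; j=1 S=82.7924 intr=20.9276 cont=20.1010 V=20.9276[EX]; j=2 S=96.5800 intr=7.1400 cont=8.3756 V=8.3756[hold]; j=3 S=112.6636 intr=0.0000 cont=1.5334 V=1.5334[hold]; j=4 S=131.4257 intr=0.0000 cont=0.0000 V=0.0000[hold]  S*(4)=82.7924
k=3: j=0 S=76.6553 intr=27.0647 cont=26.2381 V=27.0647[EX]; j=1 S=89.4209 intr=14.2991 cont=14.1256 V=14.2991[EX]; j=2 S=104.3123 intr=0.0000 cont=4.6919 V=4.6919[hold]; j=3 S=121.6836 intr=0.0000 cont=0.7106 V=0.7106[hold]  S*(3)=89.4209
k=2: j=0 S=82.7924 intr=20.9276 cont=20.1010 V=20.9276[EX]; j=1 S=96.5800 intr=7.1400 cont=9.1067 V=9.1067[hold]; j=2 S=112.6636 intr=0.0000 cont=2.5500 V=2.5500[hold]  S*(2)=82.7924
k=1: j=0 S=89.4209 intr=14.2991 cont=14.5121 V=14.5121[hold]; j=1 S=104.3123 intr=0.0000 cont=5.5682 V=5.5682[hold]  S*(1)=-
k=0: j=0 S=96.5800 intr=7.1400 cont=9.6686 V=9.6686[hold]  S*(0)=-

price = 9.6686
boundary = - - 82.7924 89.4209 82.7924 89.4209 96.5800
tree:
9.6686
14.5121 5.5682
20.9276 9.1067 2.5500
27.0647 14.2991 4.6919 0.7106
32.7468 20.9276 8.3756 1.5334 0.0000
38.0078 27.0647 14.2991 3.3088 0.0000 0.0000
42.8788 32.7468 20.9276 7.1400 0.0000 0.0000 0.0000
47.3888 38.0078 27.0647 14.2991 0.0000 0.0000 0.0000 0.0000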